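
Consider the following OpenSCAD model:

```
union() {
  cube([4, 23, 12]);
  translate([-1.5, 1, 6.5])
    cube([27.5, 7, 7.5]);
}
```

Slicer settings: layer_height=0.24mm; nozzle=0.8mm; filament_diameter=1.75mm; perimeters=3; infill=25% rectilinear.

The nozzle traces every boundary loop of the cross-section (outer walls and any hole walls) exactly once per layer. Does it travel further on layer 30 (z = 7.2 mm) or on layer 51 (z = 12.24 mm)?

layer 30 (z = 7.2 mm)

Layer 30 (z = 7.2): the cube (footprint 4×23) is included at this height (perimeter 54.00 mm); the cube at (-1.5, 1) is present — its section is the full 27.5×7 rectangle (perimeter 69.00 mm); Taking the union: the regions partially overlap (shared area 28.00 mm²), so the edge portions inside another operand are dropped and the merged outline is re-measured after clipping — boundary = 101.00 mm. So its perimeter = 101.00 mm. Layer 51 (z = 12.24): the cube does not reach this height (z outside [0, 12]); the cube at (-1.5, 1) is present — its section is the full 27.5×7 rectangle (perimeter 69.00 mm); Taking the union: only the 27.5×7 cube at (-1.5, 1) is present, so the union is just that shape — boundary = 69.00 mm. So its perimeter = 69.00 mm. Layer 30 is larger (101.00 vs 69.00 mm).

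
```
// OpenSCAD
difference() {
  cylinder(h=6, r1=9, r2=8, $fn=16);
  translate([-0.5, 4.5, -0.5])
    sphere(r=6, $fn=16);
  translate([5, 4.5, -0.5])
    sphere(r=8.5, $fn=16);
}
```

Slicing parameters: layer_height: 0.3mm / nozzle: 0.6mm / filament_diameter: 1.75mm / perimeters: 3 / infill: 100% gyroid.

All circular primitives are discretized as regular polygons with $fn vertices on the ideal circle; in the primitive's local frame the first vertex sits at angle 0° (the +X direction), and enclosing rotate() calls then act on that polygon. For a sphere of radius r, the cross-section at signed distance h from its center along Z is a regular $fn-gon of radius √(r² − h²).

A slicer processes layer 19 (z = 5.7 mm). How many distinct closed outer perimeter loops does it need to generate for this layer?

At z = 5.7 mm: the cone (r1=9→r2=8) has section circumradius 8.050 here — a regular 16-gon; the sphere at (-0.5, 4.5) is absent (|z−center|=6.200 > r=6); the sphere at (5, 4.5): section is a regular 16-gon, circumradius = √(r²−h²) = √(8.5²−6.2²) = 5.815; Subtracting the remaining from the first: starting from the cone, the r=8.5 sphere at (5, 4.5) partially overlaps it — only the 57.14 mm² overlap (of its 103.51 mm²) is removed, clipping the outline — 1 connected region. The result has 1 disconnected region.

1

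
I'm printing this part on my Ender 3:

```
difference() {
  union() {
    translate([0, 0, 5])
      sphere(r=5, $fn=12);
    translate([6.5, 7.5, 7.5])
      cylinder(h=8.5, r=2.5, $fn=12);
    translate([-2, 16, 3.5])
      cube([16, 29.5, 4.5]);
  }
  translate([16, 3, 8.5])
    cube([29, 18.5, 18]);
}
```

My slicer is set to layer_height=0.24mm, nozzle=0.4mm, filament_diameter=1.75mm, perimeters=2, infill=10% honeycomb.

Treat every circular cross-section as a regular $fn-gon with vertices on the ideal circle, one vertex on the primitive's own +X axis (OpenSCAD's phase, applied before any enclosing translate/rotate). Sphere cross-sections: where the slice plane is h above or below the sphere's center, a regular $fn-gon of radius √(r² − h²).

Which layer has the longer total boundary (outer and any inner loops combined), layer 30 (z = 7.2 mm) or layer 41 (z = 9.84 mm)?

layer 30 (z = 7.2 mm)

Layer 30 (z = 7.2): the sphere: section is a regular 12-gon, circumradius = √(r²−h²) = √(5²−2.2²) = 4.490 (perimeter = 2·12·4.490·sin(180°/12) = 27.89 mm); the cylinder at (6.5, 7.5) is absent (z outside [7.5, 16]); the cube at (-2, 16) (footprint 16×29.5) is included at this height (perimeter 91.00 mm); Merging all regions: the 2 present regions are separate (no shared area or edge), so areas and boundary lengths simply add and each stays a separate island — boundary = 118.89 mm; the cube at (16, 3) is not intersected at this z (z outside [8.5, 26.5]); After the difference (first − rest): none of the subtracted shapes is present at this height, so that combined region is unchanged — boundary = 118.89 mm. So its perimeter = 118.89 mm. Layer 41 (z = 9.84): the sphere: section is a regular 12-gon, circumradius = √(r²−h²) = √(5²−4.84²) = 1.255 (perimeter = 2·12·1.255·sin(180°/12) = 7.79 mm); the cylinder at (6.5, 7.5): section is a regular 12-gon, circumradius r=2.5 (perimeter = 2·12·2.500·sin(180°/12) = 15.53 mm); the cube at (-2, 16) is absent (z outside [3.5, 8]); Merging all regions: the 2 present regions are separate (no shared area or edge), so areas and boundary lengths simply add and each stays a separate island — boundary = 23.32 mm; the cube at (16, 3) is present — its section is the full 29×18.5 rectangle (perimeter 95.00 mm); Taking the first minus the rest: starting from that combined region, the 29×18.5 cube at (16, 3) misses the remaining region (no effect) — boundary = 23.32 mm. So its perimeter = 23.32 mm. Layer 30 is larger (118.89 vs 23.32 mm).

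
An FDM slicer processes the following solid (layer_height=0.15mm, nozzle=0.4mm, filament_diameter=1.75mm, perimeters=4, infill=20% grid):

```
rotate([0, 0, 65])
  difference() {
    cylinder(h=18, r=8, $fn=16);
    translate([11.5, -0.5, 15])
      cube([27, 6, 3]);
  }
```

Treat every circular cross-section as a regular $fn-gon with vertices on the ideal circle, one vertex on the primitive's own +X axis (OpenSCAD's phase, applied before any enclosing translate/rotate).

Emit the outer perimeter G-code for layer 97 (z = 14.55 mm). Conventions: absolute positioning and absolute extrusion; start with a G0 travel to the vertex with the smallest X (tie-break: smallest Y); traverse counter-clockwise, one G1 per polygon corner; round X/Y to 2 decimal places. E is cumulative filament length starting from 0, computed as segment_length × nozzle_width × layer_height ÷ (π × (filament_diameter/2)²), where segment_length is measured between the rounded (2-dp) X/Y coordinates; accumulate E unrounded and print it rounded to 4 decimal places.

At z = 14.55 mm: the r=8 cylinder gives a regular 16-gon of circumradius 8 (constant along its height); the cube at (11.5, -0.5) does not reach this height (z outside [15, 18]); Taking the first minus the rest: none of the subtracted shapes is present at this height, so the r=8 cylinder is unchanged — 1 connected region; (rotated 65° about Z; rotation is an isometry so areas/perimeters/island counts are preserved). The outline is a single polygon with 16 vertices. Extrusion per mm of travel: 0.4 × 0.15 / (π × 0.875²) = 0.024945. Accumulating E over each segment gives final E = 1.2458.

G0 X-7.99 Y0.35 Z14.55
G1 X-7.52 Y-2.74 E0.0780
G1 X-5.90 Y-5.40 E0.1557
G1 X-3.38 Y-7.25 E0.2336
G1 X-0.35 Y-7.99 E0.3114
G1 X2.74 Y-7.52 E0.3894
G1 X5.40 Y-5.90 E0.4671
G1 X7.25 Y-3.38 E0.5451
G1 X7.99 Y-0.35 E0.6229
G1 X7.52 Y2.74 E0.7009
G1 X5.90 Y5.40 E0.7785
G1 X3.38 Y7.25 E0.8565
G1 X0.35 Y7.99 E0.9343
G1 X-2.74 Y7.52 E1.0123
G1 X-5.40 Y5.90 E1.0900
G1 X-7.25 Y3.38 E1.1680
G1 X-7.99 Y0.35 E1.2458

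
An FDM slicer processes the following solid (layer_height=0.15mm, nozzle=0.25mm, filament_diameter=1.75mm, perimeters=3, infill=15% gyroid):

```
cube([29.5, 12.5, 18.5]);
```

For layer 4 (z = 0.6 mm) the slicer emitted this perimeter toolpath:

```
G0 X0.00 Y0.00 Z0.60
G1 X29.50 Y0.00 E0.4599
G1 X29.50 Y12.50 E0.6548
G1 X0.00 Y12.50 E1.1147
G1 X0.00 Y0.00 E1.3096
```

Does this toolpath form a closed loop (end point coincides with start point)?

Start point (G0): (0.00, 0.00). End point (last G1): the path returns to the start — closed.

yes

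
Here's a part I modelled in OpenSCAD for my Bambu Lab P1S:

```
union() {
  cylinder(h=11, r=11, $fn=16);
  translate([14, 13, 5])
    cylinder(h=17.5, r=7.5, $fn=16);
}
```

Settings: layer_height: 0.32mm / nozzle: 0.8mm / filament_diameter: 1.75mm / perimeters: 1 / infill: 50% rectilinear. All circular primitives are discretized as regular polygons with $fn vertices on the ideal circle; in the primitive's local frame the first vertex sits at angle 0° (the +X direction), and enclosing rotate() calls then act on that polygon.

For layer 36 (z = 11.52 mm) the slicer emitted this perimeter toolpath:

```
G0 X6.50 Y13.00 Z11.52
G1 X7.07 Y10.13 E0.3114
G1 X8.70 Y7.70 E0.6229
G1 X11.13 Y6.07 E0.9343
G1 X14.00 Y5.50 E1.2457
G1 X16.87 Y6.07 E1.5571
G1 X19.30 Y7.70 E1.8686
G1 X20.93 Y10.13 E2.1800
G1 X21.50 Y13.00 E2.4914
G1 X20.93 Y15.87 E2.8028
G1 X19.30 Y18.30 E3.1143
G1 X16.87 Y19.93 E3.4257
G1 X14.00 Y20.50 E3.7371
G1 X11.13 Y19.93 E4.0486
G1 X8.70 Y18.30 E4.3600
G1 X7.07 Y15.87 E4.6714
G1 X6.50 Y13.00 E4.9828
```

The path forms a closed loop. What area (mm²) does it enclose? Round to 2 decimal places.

172.17 mm²

Apply the shoelace formula to the sequence of (X, Y) vertices; enclosed area = 172.17 mm².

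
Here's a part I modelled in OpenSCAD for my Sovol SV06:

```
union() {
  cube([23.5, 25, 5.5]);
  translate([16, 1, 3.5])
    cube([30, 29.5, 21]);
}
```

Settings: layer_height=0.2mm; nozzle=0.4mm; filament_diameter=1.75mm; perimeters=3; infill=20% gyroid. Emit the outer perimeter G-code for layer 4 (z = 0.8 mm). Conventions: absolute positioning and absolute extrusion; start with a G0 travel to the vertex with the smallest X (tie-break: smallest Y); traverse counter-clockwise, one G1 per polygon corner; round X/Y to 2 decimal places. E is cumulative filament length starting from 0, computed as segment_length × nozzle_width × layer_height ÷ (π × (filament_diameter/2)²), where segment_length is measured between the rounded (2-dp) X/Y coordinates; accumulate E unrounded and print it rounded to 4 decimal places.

At z = 0.8 mm: the cube (footprint 23.5×25) is included at this height; the cube at (16, 1) does not reach this height (z outside [3.5, 24.5]); Merging all regions: only the 23.5×25 cube is present, so the union is just that shape — 1 connected region. The outline is a single polygon with 4 vertices. Extrusion per mm of travel: 0.4 × 0.2 / (π × 0.875²) = 0.033260. Accumulating E over each segment gives final E = 3.2262.

G0 X0.00 Y0.00 Z0.80
G1 X23.50 Y0.00 E0.7816
G1 X23.50 Y25.00 E1.6131
G1 X0.00 Y25.00 E2.3947
G1 X0.00 Y0.00 E3.2262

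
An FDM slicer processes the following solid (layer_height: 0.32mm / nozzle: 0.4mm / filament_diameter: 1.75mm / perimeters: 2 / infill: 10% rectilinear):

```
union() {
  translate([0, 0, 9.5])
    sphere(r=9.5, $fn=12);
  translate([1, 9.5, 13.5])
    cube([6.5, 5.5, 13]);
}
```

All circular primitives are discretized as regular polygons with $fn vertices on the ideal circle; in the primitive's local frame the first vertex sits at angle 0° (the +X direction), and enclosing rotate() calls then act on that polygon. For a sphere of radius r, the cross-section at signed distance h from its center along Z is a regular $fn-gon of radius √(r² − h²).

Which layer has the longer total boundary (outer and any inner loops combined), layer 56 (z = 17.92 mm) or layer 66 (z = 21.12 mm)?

Layer 56 (z = 17.92): the r=9.5 sphere slices to a regular 12-gon of circumradius 4.399 (√(r²−h²) with h=8.42 from center) (perimeter = 2·12·4.399·sin(180°/12) = 27.33 mm); the 6.5×5.5 cube at (1, 9.5) contributes its full rectangle (perimeter 24.00 mm); Combining (union): the 2 present regions are separate (no shared area or edge), so areas and boundary lengths simply add and each stays a separate island — boundary = 51.33 mm. So its perimeter = 51.33 mm. Layer 66 (z = 21.12): the sphere is absent (|z−center|=11.620 > r=9.5); the 6.5×5.5 cube at (1, 9.5) contributes its full rectangle (perimeter 24.00 mm); Merging all regions: only the 6.5×5.5 cube at (1, 9.5) is present, so the union is just that shape — boundary = 24.00 mm. So its perimeter = 24.00 mm. Layer 56 is larger (51.33 vs 24.00 mm).

layer 56 (z = 17.92 mm)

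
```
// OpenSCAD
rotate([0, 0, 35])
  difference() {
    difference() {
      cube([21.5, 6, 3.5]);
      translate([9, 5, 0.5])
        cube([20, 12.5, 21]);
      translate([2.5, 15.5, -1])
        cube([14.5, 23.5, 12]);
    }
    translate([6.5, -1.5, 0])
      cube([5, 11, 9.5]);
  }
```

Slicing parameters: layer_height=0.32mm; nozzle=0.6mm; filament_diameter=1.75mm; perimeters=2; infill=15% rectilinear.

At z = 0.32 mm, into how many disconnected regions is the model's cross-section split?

2

At z = 0.32 mm: the cube (footprint 21.5×6) is included at this height; the cube at (9, 5) is not intersected at this z (z outside [0.5, 21.5]); the cube at (2.5, 15.5) (footprint 14.5×23.5) is included at this height; After the difference (first − rest): starting from the 21.5×6 cube, the 14.5×23.5 cube at (2.5, 15.5) misses the remaining region (no effect) — 1 connected region; the 5×11 cube at (6.5, -1.5) contributes its full rectangle; After the difference (first − rest): starting from that combined region, the 5×11 cube at (6.5, -1.5) partially overlaps it — only the 30.00 mm² overlap (of its 55.00 mm²) is removed, clipping the outline — 2 connected regions; (rotated 35° about Z; rotation is an isometry so areas/perimeters/island counts are preserved). The result has 2 disconnected regions.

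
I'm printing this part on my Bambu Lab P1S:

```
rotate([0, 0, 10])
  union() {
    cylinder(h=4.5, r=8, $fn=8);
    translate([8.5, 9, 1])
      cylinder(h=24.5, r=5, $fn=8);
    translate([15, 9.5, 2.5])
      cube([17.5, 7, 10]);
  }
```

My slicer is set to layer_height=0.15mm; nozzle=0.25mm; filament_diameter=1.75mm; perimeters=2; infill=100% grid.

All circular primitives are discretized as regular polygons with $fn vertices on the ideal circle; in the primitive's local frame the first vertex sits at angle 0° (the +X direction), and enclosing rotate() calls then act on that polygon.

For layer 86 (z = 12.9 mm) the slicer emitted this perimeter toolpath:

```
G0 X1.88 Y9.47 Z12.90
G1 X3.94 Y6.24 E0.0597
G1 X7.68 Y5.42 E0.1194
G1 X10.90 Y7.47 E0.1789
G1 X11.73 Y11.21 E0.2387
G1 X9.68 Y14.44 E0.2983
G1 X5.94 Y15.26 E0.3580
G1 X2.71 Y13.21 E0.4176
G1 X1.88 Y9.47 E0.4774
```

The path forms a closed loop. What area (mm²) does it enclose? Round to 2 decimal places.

70.73 mm²

Apply the shoelace formula to the sequence of (X, Y) vertices; enclosed area = 70.73 mm².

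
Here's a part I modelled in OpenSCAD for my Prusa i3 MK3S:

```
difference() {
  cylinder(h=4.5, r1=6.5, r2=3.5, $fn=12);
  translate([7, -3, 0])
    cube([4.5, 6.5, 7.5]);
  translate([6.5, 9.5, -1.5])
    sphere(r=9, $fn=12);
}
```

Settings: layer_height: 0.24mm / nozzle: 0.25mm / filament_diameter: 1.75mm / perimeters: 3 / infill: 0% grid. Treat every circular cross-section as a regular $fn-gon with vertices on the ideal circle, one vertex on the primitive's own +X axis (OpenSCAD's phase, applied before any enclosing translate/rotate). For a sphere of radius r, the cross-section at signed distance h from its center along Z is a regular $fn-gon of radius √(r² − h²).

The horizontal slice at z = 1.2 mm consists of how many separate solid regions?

At z = 1.2 mm: the cone (r1=6.5→r2=3.5) has section circumradius 5.700 here — a regular 12-gon; the cube at (7, -3) (footprint 4.5×6.5) is included at this height; the r=9 sphere at (6.5, 9.5) contributes a regular 12-gon of circumradius √(9²−2.7²) = 8.585; After the difference (first − rest): starting from the cone, the 4.5×6.5 cube at (7, -3) misses the remaining region (no effect); the r=9 sphere at (6.5, 9.5) partially overlaps it — only the 12.77 mm² overlap (of its 221.13 mm²) is removed, clipping the outline — 1 connected region. The result has 1 disconnected region.

1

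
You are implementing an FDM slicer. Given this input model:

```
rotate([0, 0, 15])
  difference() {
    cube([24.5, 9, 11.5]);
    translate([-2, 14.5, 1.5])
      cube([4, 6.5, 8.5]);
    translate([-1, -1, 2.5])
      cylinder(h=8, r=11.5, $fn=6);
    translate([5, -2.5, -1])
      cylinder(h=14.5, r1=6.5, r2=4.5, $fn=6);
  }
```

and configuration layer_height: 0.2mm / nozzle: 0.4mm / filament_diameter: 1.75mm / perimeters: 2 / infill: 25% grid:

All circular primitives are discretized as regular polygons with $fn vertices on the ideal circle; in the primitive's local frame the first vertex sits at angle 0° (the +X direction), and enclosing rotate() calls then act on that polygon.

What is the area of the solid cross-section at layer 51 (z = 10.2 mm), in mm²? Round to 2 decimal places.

154.77 mm²

At z = 10.2 mm: the 24.5×9 cube contributes its full rectangle (area 220.50 mm²); the cube at (-2, 14.5) is absent (z outside [1.5, 10]); the cylinder at (-1, -1): section is a regular 6-gon, circumradius r=11.5 (area = (6/2)·11.500²·sin(360°/6) = 343.60 mm²); the cone at (5, -2.5) (r1=6.5→r2=4.5) has section circumradius 4.955 here — a regular 6-gon (area = (6/2)·4.955²·sin(360°/6) = 63.79 mm²); After the difference (first − rest): starting from the 24.5×9 cube (220.50 mm²), the r=11.5 cylinder at (-1, -1) partially overlaps it — only the 65.73 mm² overlap (of its 343.60 mm²) is removed, clipping the outline; the cone at (5, -2.5) misses the remaining region (no effect) — area = 154.77 mm²; (rotated 15° about Z; rotation is an isometry so areas/perimeters/island counts are preserved). Overall, the cross-section is a single solid region. Net area = 154.77 mm².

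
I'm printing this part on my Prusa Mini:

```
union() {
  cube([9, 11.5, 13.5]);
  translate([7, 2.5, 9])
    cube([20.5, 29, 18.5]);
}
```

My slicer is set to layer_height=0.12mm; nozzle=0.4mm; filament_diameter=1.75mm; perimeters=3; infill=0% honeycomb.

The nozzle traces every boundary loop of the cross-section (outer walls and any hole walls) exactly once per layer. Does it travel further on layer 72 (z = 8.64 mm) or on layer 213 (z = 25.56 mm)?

layer 213 (z = 25.56 mm)

Layer 72 (z = 8.64): the cube is present — its section is the full 9×11.5 rectangle (perimeter 41.00 mm); the cube at (7, 2.5) does not reach this height (z outside [9, 27.5]); Merging all regions: only the 9×11.5 cube is present, so the union is just that shape — boundary = 41.00 mm. So its perimeter = 41.00 mm. Layer 213 (z = 25.56): the cube is not intersected at this z (z outside [0, 13.5]); the 20.5×29 cube at (7, 2.5) contributes its full rectangle (perimeter 99.00 mm); Combining (union): only the 20.5×29 cube at (7, 2.5) is present, so the union is just that shape — boundary = 99.00 mm. So its perimeter = 99.00 mm. Layer 213 is larger (99.00 vs 41.00 mm).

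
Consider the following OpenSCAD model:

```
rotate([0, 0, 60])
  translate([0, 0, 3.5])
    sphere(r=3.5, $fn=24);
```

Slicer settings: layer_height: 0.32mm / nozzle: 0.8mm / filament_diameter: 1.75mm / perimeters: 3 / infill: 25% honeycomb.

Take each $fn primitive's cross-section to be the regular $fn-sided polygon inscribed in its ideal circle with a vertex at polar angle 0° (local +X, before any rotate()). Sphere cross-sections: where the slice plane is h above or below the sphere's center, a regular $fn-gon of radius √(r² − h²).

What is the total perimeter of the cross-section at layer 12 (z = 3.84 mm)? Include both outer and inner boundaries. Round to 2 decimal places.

21.82 mm

At z = 3.84 mm: the sphere: section is a regular 24-gon, circumradius = √(r²−h²) = √(3.5²−0.34²) = 3.483 (perimeter = 2·24·3.483·sin(180°/24) = 21.82 mm); (rotated 60° about Z; rotation is an isometry so areas/perimeters/island counts are preserved). Overall, the cross-section is a single solid region. Total boundary length (outer) = 21.82 mm.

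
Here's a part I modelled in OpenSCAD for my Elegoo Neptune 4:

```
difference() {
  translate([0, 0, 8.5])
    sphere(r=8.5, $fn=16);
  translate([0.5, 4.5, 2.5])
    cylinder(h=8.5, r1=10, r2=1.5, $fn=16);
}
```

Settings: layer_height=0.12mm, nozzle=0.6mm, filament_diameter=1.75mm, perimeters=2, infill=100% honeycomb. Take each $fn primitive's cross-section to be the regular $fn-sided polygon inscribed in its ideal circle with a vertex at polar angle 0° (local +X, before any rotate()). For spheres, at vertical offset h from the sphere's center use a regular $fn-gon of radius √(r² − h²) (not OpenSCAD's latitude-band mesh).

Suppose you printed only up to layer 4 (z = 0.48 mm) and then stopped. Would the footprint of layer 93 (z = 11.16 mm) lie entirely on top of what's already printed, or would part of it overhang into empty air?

part overhangs

Compare the two slices. At z = 0.48: the r=8.5 sphere slices to a regular 16-gon of circumradius 2.816 (√(r²−h²) with h=8.02 from center) (area = (16/2)·2.816²·sin(360°/16) = 24.28 mm²); the cone at (0.5, 4.5) is absent (z outside [2.5, 11]); Subtracting the remaining from the first: none of the subtracted shapes is present at this height, so the r=8.5 sphere is unchanged — area = 24.28 mm². At z = 11.16: the sphere: section is a regular 16-gon, circumradius = √(r²−h²) = √(8.5²−2.66²) = 8.073 (area = (16/2)·8.073²·sin(360°/16) = 199.53 mm²); the cone at (0.5, 4.5) is not intersected at this z (z outside [2.5, 11]); After the difference (first − rest): none of the subtracted shapes is present at this height, so the r=8.5 sphere is unchanged — area = 199.53 mm². Checking containment: at z = 11.16 the cross-section extends beyond the z = 0.48 cross-section by about 175.25 mm².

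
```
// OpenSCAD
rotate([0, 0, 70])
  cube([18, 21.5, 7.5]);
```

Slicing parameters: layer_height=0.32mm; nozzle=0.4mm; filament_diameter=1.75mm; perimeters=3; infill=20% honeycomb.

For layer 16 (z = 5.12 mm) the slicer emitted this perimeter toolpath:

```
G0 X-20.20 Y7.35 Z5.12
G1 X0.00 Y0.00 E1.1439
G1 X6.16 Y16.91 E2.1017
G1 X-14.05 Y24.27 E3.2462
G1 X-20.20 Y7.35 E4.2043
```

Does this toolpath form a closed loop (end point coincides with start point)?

Start point (G0): (-20.20, 7.35). End point (last G1): the path returns to the start — closed.

yes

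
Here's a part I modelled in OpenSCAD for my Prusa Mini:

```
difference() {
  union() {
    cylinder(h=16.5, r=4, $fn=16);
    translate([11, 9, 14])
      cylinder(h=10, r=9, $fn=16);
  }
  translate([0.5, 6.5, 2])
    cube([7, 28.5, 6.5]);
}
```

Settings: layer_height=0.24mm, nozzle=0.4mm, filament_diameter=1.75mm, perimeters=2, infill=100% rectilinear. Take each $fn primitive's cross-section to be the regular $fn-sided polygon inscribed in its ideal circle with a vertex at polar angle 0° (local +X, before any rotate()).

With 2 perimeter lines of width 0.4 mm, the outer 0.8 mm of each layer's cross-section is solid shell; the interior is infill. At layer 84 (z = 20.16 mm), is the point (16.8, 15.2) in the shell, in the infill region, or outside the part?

shell

At z = 20.16 mm: the cylinder is not intersected at this z (z outside [0, 16.5]); the r=9 cylinder at (11, 9) contributes a regular 16-gon of circumradius 9; Combining (union): only the r=9 cylinder at (11, 9) is present, so the union is just that shape — 1 connected region; the cube at (0.5, 6.5) is not intersected at this z (z outside [2, 8.5]); Subtracting the remaining from the first: none of the subtracted shapes is present at this height, so that combined region is unchanged — 1 connected region. Overall, the cross-section is a single solid region. The nearest boundary edge runs (17.36, 15.36)→(14.44, 17.31); distance from the point to it = 0.45 mm. The point is inside the cross-section, 0.45 mm from the nearest boundary — within the 0.8 mm shell band (2 × 0.4).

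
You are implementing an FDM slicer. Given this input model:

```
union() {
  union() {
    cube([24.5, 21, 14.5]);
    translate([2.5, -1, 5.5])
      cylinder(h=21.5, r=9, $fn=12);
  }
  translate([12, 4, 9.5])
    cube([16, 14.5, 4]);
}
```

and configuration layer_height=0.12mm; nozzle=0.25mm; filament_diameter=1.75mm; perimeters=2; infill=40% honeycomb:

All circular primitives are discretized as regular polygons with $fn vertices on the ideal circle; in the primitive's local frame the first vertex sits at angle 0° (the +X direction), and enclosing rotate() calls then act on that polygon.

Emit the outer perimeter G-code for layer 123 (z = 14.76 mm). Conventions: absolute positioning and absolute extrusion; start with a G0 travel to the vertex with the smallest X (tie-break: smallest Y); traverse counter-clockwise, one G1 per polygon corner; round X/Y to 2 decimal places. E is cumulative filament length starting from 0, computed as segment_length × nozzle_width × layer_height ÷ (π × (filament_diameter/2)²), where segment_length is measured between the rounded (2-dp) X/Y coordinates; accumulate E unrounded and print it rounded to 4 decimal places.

At z = 14.76 mm: the cube does not reach this height (z outside [0, 14.5]); the r=9 cylinder at (2.5, -1) gives a regular 12-gon of circumradius 9 (constant along its height); Taking the union: only the r=9 cylinder at (2.5, -1) is present, so the union is just that shape — 1 connected region; the cube at (12, 4) is absent (z outside [9.5, 13.5]); Merging all regions: only that combined region is present, so the union is just that shape — 1 connected region. The outline is a single polygon with 12 vertices. Extrusion per mm of travel: 0.25 × 0.12 / (π × 0.875²) = 0.012473. Accumulating E over each segment gives final E = 0.6971.

G0 X-6.50 Y-1.00 Z14.76
G1 X-5.29 Y-5.50 E0.0581
G1 X-2.00 Y-8.79 E0.1162
G1 X2.50 Y-10.00 E0.1743
G1 X7.00 Y-8.79 E0.2324
G1 X10.29 Y-5.50 E0.2904
G1 X11.50 Y-1.00 E0.3485
G1 X10.29 Y3.50 E0.4067
G1 X7.00 Y6.79 E0.4647
G1 X2.50 Y8.00 E0.5228
G1 X-2.00 Y6.79 E0.5809
G1 X-5.29 Y3.50 E0.6390
G1 X-6.50 Y-1.00 E0.6971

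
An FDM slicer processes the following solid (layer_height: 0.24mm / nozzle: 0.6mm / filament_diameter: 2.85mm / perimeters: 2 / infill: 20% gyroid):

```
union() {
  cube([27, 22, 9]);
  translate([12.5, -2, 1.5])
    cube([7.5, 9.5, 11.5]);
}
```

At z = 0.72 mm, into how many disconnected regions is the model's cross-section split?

At z = 0.72 mm: the cube is present — its section is the full 27×22 rectangle; the cube at (12.5, -2) is not intersected at this z (z outside [1.5, 13]); Taking the union: only the 27×22 cube is present, so the union is just that shape — 1 connected region. The result has 1 disconnected region.

1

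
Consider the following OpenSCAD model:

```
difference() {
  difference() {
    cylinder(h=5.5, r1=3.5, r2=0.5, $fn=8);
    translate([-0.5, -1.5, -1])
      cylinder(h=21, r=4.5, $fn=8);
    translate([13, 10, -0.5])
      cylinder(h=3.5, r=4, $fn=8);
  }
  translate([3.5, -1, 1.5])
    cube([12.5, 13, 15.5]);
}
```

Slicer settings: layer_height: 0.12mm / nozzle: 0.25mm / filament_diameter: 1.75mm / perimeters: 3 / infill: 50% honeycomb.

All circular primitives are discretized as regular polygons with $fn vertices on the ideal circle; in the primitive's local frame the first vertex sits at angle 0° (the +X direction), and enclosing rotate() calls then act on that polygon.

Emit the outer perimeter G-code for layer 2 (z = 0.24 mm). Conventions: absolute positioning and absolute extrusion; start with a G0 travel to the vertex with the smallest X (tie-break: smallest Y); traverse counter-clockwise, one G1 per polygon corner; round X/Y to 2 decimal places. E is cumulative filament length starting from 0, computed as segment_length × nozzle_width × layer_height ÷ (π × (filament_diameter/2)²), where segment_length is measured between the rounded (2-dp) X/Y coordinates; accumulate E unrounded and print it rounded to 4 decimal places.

G0 X-2.46 Y2.19 Z0.24
G1 X-0.50 Y3.00 E0.0265
G1 X2.67 Y1.69 E0.0692
G1 X2.38 Y2.38 E0.0786
G1 X0.00 Y3.37 E0.1107
G1 X-2.38 Y2.38 E0.1429
G1 X-2.46 Y2.19 E0.1454

At z = 0.24 mm: the cone contributes a regular 8-gon of circumradius 3.369 (interpolated between r1=3.5 and r2=0.5 at t=0.044); the r=4.5 cylinder at (-0.5, -1.5) contributes a regular 8-gon of circumradius 4.5; the r=4 cylinder at (13, 10) gives a regular 8-gon of circumradius 4 (constant along its height); After the difference (first − rest): starting from the cone, the r=4.5 cylinder at (-0.5, -1.5) partially overlaps it — only the 30.15 mm² overlap (of its 57.28 mm²) is removed, clipping the outline; the r=4 cylinder at (13, 10) misses the remaining region (no effect) — 1 connected region; the cube at (3.5, -1) does not reach this height (z outside [1.5, 17]); After the difference (first − rest): none of the subtracted shapes is present at this height, so that combined region is unchanged — 1 connected region. The outline is a single polygon with 6 vertices. Extrusion per mm of travel: 0.25 × 0.12 / (π × 0.875²) = 0.012473. Accumulating E over each segment gives final E = 0.1454.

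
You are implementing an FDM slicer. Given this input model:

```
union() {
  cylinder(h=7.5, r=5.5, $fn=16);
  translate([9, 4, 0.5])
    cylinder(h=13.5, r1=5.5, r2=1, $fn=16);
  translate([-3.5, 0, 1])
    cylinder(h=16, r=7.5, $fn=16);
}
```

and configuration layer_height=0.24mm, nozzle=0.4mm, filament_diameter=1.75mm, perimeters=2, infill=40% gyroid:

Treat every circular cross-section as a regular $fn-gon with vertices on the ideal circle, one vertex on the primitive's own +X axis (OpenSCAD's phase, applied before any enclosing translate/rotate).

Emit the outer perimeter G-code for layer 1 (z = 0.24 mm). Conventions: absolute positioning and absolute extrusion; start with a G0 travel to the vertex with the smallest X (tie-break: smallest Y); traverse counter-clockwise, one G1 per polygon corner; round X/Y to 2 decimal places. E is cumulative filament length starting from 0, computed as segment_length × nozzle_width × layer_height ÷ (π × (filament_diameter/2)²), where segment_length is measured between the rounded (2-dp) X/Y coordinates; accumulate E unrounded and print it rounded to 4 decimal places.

At z = 0.24 mm: the cylinder: section is a regular 16-gon, circumradius r=5.5; the cone at (9, 4) is absent (z outside [0.5, 14]); the cylinder at (-3.5, 0) is absent (z outside [1, 17]); Combining (union): only the r=5.5 cylinder is present, so the union is just that shape — 1 connected region. The outline is a single polygon with 16 vertices. Extrusion per mm of travel: 0.4 × 0.24 / (π × 0.875²) = 0.039912. Accumulating E over each segment gives final E = 1.3701.

G0 X-5.50 Y0.00 Z0.24
G1 X-5.08 Y-2.10 E0.0855
G1 X-3.89 Y-3.89 E0.1713
G1 X-2.10 Y-5.08 E0.2571
G1 X0.00 Y-5.50 E0.3425
G1 X2.10 Y-5.08 E0.4280
G1 X3.89 Y-3.89 E0.5138
G1 X5.08 Y-2.10 E0.5996
G1 X5.50 Y0.00 E0.6851
G1 X5.08 Y2.10 E0.7705
G1 X3.89 Y3.89 E0.8563
G1 X2.10 Y5.08 E0.9421
G1 X0.00 Y5.50 E1.0276
G1 X-2.10 Y5.08 E1.1131
G1 X-3.89 Y3.89 E1.1989
G1 X-5.08 Y2.10 E1.2846
G1 X-5.50 Y0.00 E1.3701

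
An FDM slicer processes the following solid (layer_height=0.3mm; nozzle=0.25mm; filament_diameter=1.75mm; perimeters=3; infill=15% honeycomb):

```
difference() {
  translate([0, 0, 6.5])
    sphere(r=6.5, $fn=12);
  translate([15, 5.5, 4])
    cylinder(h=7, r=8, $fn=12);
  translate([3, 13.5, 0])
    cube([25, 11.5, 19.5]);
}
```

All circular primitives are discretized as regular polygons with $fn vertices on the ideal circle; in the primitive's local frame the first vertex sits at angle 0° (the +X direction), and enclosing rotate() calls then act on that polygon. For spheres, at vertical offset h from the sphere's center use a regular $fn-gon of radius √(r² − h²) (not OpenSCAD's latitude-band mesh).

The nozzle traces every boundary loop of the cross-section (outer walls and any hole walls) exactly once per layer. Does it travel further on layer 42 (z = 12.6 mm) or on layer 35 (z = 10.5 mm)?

layer 35 (z = 10.5 mm)

Layer 42 (z = 12.6): the r=6.5 sphere slices to a regular 12-gon of circumradius 2.245 (√(r²−h²) with h=6.1 from center) (perimeter = 2·12·2.245·sin(180°/12) = 13.95 mm); the cylinder at (15, 5.5) does not reach this height (z outside [4, 11]); the cube at (3, 13.5) is present — its section is the full 25×11.5 rectangle (perimeter 73.00 mm); Taking the first minus the rest: starting from the r=6.5 sphere, the 25×11.5 cube at (3, 13.5) misses the remaining region (no effect) — boundary = 13.95 mm. So its perimeter = 13.95 mm. Layer 35 (z = 10.5): the r=6.5 sphere slices to a regular 12-gon of circumradius 5.123 (√(r²−h²) with h=4 from center) (perimeter = 2·12·5.123·sin(180°/12) = 31.83 mm); the r=8 cylinder at (15, 5.5) contributes a regular 12-gon of circumradius 8 (perimeter = 2·12·8.000·sin(180°/12) = 49.69 mm); the 25×11.5 cube at (3, 13.5) contributes its full rectangle (perimeter 73.00 mm); After the difference (first − rest): starting from the r=6.5 sphere, the r=8 cylinder at (15, 5.5) misses the remaining region (no effect); the 25×11.5 cube at (3, 13.5) misses the remaining region (no effect) — boundary = 31.83 mm. So its perimeter = 31.83 mm. Layer 35 is larger (31.83 vs 13.95 mm).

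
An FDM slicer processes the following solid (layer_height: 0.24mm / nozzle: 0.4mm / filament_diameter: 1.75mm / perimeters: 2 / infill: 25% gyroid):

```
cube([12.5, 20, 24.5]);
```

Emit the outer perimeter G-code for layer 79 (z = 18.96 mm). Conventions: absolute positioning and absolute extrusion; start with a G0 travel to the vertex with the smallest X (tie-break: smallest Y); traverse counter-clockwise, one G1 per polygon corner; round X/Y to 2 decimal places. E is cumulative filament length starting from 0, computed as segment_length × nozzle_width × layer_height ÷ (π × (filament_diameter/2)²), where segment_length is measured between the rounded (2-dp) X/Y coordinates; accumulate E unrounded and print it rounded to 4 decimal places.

At z = 18.96 mm: the cube (footprint 12.5×20) is included at this height. The outline is a single polygon with 4 vertices. Extrusion per mm of travel: 0.4 × 0.24 / (π × 0.875²) = 0.039912. Accumulating E over each segment gives final E = 2.5943.

G0 X0.00 Y0.00 Z18.96
G1 X12.50 Y0.00 E0.4989
G1 X12.50 Y20.00 E1.2971
G1 X0.00 Y20.00 E1.7960
G1 X0.00 Y0.00 E2.5943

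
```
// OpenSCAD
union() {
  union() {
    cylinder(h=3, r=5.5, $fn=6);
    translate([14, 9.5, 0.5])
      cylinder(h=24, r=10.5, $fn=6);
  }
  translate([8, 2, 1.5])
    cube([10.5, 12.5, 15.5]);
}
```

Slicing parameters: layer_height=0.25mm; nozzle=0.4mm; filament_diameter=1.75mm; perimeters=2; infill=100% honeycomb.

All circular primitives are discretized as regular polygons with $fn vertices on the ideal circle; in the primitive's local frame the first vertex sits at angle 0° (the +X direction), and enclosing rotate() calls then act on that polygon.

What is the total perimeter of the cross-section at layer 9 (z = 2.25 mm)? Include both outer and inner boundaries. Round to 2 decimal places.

96.00 mm

At z = 2.25 mm: the r=5.5 cylinder contributes a regular 6-gon of circumradius 5.5 (perimeter = 2·6·5.500·sin(180°/6) = 33.00 mm); the r=10.5 cylinder at (14, 9.5) gives a regular 6-gon of circumradius 10.5 (constant along its height) (perimeter = 2·6·10.500·sin(180°/6) = 63.00 mm); Merging all regions: the 2 present regions are separate (no shared area or edge), so areas and boundary lengths simply add and each stays a separate island — boundary = 96.00 mm; the cube at (8, 2) (footprint 10.5×12.5) is included at this height (perimeter 46.00 mm); Combining (union): the 10.5×12.5 cube at (8, 2) lies entirely inside that combined region, so the union is just that combined region — boundary = 96.00 mm. Overall, the cross-section has 2 separate islands. Total boundary length (outer) = 96.00 mm.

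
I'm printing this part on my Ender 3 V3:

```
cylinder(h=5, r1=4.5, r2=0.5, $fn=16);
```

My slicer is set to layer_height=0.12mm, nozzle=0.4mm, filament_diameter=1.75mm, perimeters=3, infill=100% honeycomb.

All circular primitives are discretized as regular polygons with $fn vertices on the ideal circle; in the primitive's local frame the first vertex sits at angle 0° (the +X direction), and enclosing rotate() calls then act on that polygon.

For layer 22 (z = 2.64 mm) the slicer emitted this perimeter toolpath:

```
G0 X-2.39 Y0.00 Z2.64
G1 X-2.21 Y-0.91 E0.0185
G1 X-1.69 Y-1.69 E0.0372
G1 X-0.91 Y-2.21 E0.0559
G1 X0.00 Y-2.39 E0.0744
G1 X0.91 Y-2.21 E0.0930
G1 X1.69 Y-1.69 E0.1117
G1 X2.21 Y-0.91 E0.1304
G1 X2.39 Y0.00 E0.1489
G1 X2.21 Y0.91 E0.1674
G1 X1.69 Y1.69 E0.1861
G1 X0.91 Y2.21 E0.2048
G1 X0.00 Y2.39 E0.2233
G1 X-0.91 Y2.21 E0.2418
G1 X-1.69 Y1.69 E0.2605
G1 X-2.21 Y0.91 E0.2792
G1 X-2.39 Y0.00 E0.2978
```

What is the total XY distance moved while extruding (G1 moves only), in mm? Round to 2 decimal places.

14.92 mm

Sum the Euclidean lengths of each G1 segment: total = 14.92 mm.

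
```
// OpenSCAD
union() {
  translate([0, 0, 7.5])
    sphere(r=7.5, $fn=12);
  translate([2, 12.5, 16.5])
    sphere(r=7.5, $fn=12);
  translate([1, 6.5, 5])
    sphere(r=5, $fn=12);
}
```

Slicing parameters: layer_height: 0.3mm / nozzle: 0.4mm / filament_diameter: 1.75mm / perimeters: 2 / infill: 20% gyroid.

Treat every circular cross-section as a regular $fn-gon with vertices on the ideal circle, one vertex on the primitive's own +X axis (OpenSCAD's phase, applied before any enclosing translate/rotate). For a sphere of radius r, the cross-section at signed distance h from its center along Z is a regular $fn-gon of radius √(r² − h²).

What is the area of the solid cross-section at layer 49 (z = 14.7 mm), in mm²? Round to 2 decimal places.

At z = 14.7 mm: the r=7.5 sphere slices to a regular 12-gon of circumradius 2.100 (√(r²−h²) with h=7.2 from center) (area = (12/2)·2.100²·sin(360°/12) = 13.23 mm²); the sphere at (2, 12.5): section is a regular 12-gon, circumradius = √(r²−h²) = √(7.5²−1.8²) = 7.281 (area = (12/2)·7.281²·sin(360°/12) = 159.03 mm²); the sphere at (1, 6.5) is absent (|z−center|=9.700 > r=5); Taking the union: the 2 present regions are separate (no shared area or edge), so areas and boundary lengths simply add and each stays a separate island — area = 172.26 mm². Overall, the cross-section has 2 separate islands. Net area = 172.26 mm².

172.26 mm²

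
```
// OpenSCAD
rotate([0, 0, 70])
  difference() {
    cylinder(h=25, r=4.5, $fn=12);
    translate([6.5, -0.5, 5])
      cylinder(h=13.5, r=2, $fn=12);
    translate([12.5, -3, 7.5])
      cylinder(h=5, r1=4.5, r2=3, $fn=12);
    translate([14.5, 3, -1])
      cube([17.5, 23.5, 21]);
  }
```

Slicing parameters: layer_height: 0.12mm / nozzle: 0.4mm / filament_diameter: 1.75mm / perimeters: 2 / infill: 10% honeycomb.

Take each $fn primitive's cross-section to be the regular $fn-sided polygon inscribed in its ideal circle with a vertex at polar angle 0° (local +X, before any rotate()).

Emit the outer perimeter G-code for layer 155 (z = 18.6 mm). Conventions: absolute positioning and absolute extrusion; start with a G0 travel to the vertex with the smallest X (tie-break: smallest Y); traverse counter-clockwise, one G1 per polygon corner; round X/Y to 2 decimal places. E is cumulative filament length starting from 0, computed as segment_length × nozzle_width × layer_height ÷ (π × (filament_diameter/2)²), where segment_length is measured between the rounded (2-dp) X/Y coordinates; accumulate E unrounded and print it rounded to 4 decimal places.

G0 X-4.43 Y-0.78 Z18.60
G1 X-3.45 Y-2.89 E0.0464
G1 X-1.54 Y-4.23 E0.0930
G1 X0.78 Y-4.43 E0.1395
G1 X2.89 Y-3.45 E0.1859
G1 X4.23 Y-1.54 E0.2324
G1 X4.43 Y0.78 E0.2789
G1 X3.45 Y2.89 E0.3253
G1 X1.54 Y4.23 E0.3719
G1 X-0.78 Y4.43 E0.4184
G1 X-2.89 Y3.45 E0.4648
G1 X-4.23 Y1.54 E0.5114
G1 X-4.43 Y-0.78 E0.5578

At z = 18.6 mm: the r=4.5 cylinder gives a regular 12-gon of circumradius 4.5 (constant along its height); the cylinder at (6.5, -0.5) is absent (z outside [5, 18.5]); the cone at (12.5, -3) does not reach this height (z outside [7.5, 12.5]); the cube at (14.5, 3) (footprint 17.5×23.5) is included at this height; After the difference (first − rest): starting from the r=4.5 cylinder, the 17.5×23.5 cube at (14.5, 3) misses the remaining region (no effect) — 1 connected region; (rotated 70° about Z; rotation is an isometry so areas/perimeters/island counts are preserved). The outline is a single polygon with 12 vertices. Extrusion per mm of travel: 0.4 × 0.12 / (π × 0.875²) = 0.019956. Accumulating E over each segment gives final E = 0.5578.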